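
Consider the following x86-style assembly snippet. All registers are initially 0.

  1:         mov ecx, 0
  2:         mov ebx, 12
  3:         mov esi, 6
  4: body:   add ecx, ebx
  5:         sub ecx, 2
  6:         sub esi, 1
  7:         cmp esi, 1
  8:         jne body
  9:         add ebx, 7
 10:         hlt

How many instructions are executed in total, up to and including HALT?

after mov ecx, 0: ecx=0
after mov ebx, 12: ebx=12
after mov esi, 6: esi=6
after add ecx, ebx: ecx=0+12=12
after sub ecx, 2: ecx=12-2=10
after sub esi, 1: esi=6-1=5
cmp esi, 1  (cmp 5,1)
jne body: taken
after add ecx, ebx: ecx=10+12=22
after sub ecx, 2: ecx=22-2=20
after sub esi, 1: esi=5-1=4
cmp esi, 1  (cmp 4,1)
jne body: taken
after add ecx, ebx: ecx=20+12=32
after sub ecx, 2: ecx=32-2=30
after sub esi, 1: esi=4-1=3
cmp esi, 1  (cmp 3,1)
jne body: taken
after add ecx, ebx: ecx=30+12=42
after sub ecx, 2: ecx=42-2=40
after sub esi, 1: esi=3-1=2
cmp esi, 1  (cmp 2,1)
jne body: taken
after add ecx, ebx: ecx=40+12=52
after sub ecx, 2: ecx=52-2=50
after sub esi, 1: esi=2-1=1
cmp esi, 1  (cmp 1,1)
jne body: not taken
after add ebx, 7: ebx=12+7=19
halt.
Total executed instructions: 30.

30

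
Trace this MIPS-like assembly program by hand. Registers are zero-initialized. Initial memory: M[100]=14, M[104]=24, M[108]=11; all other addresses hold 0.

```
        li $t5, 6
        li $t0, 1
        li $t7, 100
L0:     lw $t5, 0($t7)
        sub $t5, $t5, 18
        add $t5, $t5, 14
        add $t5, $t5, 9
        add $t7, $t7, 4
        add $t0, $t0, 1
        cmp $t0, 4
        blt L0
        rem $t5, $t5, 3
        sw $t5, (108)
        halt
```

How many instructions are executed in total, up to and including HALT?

30

li $t5, 6 → $t5=6
li $t0, 1 → $t0=1
li $t7, 100 → $t7=100
lw $t5, 0($t7) → $t5=M[100]=14
sub $t5, $t5, 18 → $t5=14-18=-4
add $t5, $t5, 14 → $t5=(-4)+14=10
add $t5, $t5, 9 → $t5=10+9=19
add $t7, $t7, 4 → $t7=100+4=104
add $t0, $t0, 1 → $t0=1+1=2
cmp $t0, 4  (cmp 2,4)
blt L0: taken
lw $t5, 0($t7) → $t5=M[104]=24
sub $t5, $t5, 18 → $t5=24-18=6
add $t5, $t5, 14 → $t5=6+14=20
add $t5, $t5, 9 → $t5=20+9=29
add $t7, $t7, 4 → $t7=104+4=108
add $t0, $t0, 1 → $t0=2+1=3
cmp $t0, 4  (cmp 3,4)
blt L0: taken
lw $t5, 0($t7) → $t5=M[108]=11
sub $t5, $t5, 18 → $t5=11-18=-7
add $t5, $t5, 14 → $t5=(-7)+14=7
add $t5, $t5, 9 → $t5=7+9=16
add $t7, $t7, 4 → $t7=108+4=112
add $t0, $t0, 1 → $t0=3+1=4
cmp $t0, 4  (cmp 4,4)
blt L0: not taken
rem $t5, $t5, 3 → $t5=16%3=1
sw $t5, (108) → M[108]=1
halt.
Total executed instructions: 30.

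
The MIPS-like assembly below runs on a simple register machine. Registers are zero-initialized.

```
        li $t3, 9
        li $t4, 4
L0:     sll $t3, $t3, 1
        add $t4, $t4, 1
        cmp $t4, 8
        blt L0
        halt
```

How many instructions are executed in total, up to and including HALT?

$t3=9
$t4=4
$t3=9<<1=18
$t4=4+1=5
cmp $t4, 8  (cmp 5,8)
blt L0: taken
$t3=18<<1=36
$t4=5+1=6
cmp $t4, 8  (cmp 6,8)
blt L0: taken
$t3=36<<1=72
$t4=6+1=7
cmp $t4, 8  (cmp 7,8)
blt L0: taken
$t3=72<<1=144
$t4=7+1=8
cmp $t4, 8  (cmp 8,8)
blt L0: not taken
halt.
Total executed instructions: 19.

19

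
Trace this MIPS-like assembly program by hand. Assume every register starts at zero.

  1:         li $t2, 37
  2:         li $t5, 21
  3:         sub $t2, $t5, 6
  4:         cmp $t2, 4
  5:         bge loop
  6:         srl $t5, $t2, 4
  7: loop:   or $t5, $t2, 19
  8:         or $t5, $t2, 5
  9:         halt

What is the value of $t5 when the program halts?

15

li $t2, 37 → $t2=37
li $t5, 21 → $t5=21
sub $t2, $t5, 6 → $t2=21-6=15
cmp $t2, 4  (cmp 15,4)
bge loop: taken
or $t5, $t2, 19 → $t5=15|19=31
or $t5, $t2, 5 → $t5=15|5=15
halt.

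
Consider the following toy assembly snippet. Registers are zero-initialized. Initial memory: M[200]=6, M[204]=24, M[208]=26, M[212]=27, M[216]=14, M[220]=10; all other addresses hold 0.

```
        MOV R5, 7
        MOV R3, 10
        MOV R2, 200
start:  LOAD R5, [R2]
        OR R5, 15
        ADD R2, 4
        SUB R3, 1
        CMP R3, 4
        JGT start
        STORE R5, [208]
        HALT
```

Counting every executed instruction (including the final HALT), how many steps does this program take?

41

R5=7
R3=10
R2=200
R5=M[200]=6
R5=6|15=15
R2=200+4=204
R3=10-1=9
CMP R3, 4  (cmp 9,4)
JGT start: taken
R5=M[204]=24
R5=24|15=31
R2=204+4=208
R3=9-1=8
CMP R3, 4  (cmp 8,4)
JGT start: taken
R5=M[208]=26
R5=26|15=31
R2=208+4=212
R3=8-1=7
CMP R3, 4  (cmp 7,4)
JGT start: taken
R5=M[212]=27
R5=27|15=31
R2=212+4=216
R3=7-1=6
CMP R3, 4  (cmp 6,4)
JGT start: taken
R5=M[216]=14
R5=14|15=15
R2=216+4=220
R3=6-1=5
CMP R3, 4  (cmp 5,4)
JGT start: taken
R5=M[220]=10
R5=10|15=15
R2=220+4=224
R3=5-1=4
CMP R3, 4  (cmp 4,4)
JGT start: not taken
STORE R5, [208] → M[208]=15
halt.
Total executed instructions: 41.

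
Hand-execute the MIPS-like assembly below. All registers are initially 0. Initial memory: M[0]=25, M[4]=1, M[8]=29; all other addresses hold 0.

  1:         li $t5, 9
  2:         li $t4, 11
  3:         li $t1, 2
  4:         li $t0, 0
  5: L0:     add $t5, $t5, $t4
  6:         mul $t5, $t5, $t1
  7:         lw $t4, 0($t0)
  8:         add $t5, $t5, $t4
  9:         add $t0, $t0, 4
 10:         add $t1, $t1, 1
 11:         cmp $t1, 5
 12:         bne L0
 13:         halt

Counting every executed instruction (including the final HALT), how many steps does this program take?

29

after li $t5, 9: $t5=9
after li $t4, 11: $t4=11
after li $t1, 2: $t1=2
after li $t0, 0: $t0=0
after add $t5, $t5, $t4: $t5=9+11=20
after mul $t5, $t5, $t1: $t5=20*2=40
after lw $t4, 0($t0): $t4=M[0]=25
after add $t5, $t5, $t4: $t5=40+25=65
after add $t0, $t0, 4: $t0=0+4=4
after add $t1, $t1, 1: $t1=2+1=3
cmp $t1, 5  (cmp 3,5)
bne L0: taken
after add $t5, $t5, $t4: $t5=65+25=90
after mul $t5, $t5, $t1: $t5=90*3=270
after lw $t4, 0($t0): $t4=M[4]=1
after add $t5, $t5, $t4: $t5=270+1=271
after add $t0, $t0, 4: $t0=4+4=8
after add $t1, $t1, 1: $t1=3+1=4
cmp $t1, 5  (cmp 4,5)
bne L0: taken
after add $t5, $t5, $t4: $t5=271+1=272
after mul $t5, $t5, $t1: $t5=272*4=1088
after lw $t4, 0($t0): $t4=M[8]=29
after add $t5, $t5, $t4: $t5=1088+29=1117
after add $t0, $t0, 4: $t0=8+4=12
after add $t1, $t1, 1: $t1=4+1=5
cmp $t1, 5  (cmp 5,5)
bne L0: not taken
halt.
Total executed instructions: 29.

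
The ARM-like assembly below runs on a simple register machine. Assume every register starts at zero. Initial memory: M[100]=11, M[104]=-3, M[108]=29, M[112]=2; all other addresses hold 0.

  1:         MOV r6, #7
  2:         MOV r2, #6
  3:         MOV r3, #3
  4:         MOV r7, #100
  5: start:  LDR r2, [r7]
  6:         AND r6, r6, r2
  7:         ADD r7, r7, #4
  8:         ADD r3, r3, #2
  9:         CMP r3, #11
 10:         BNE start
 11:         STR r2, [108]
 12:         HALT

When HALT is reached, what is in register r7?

r6=7
r2=6
r3=3
r7=100
r2=M[100]=11
r6=7&11=3
r7=100+4=104
r3=3+2=5
CMP r3, #11  (cmp 5,11)
BNE start: taken
r2=M[104]=-3
r6=3&(-3)=1
r7=104+4=108
r3=5+2=7
CMP r3, #11  (cmp 7,11)
BNE start: taken
r2=M[108]=29
r6=1&29=1
r7=108+4=112
r3=7+2=9
CMP r3, #11  (cmp 9,11)
BNE start: taken
r2=M[112]=2
r6=1&2=0
r7=112+4=116
r3=9+2=11
CMP r3, #11  (cmp 11,11)
BNE start: not taken
STR r2, [108] → M[108]=2
halt.

116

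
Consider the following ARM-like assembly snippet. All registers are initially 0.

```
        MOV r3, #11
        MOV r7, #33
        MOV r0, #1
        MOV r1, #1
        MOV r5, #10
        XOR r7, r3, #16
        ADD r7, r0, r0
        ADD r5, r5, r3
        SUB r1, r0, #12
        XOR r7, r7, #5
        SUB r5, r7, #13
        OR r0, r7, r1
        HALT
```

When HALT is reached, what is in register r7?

7

after MOV r3, #11: r3=11
after MOV r7, #33: r7=33
after MOV r0, #1: r0=1
after MOV r1, #1: r1=1
after MOV r5, #10: r5=10
after XOR r7, r3, #16: r7=11^16=27
after ADD r7, r0, r0: r7=1+1=2
after ADD r5, r5, r3: r5=10+11=21
after SUB r1, r0, #12: r1=1-12=-11
after XOR r7, r7, #5: r7=2^5=7
after SUB r5, r7, #13: r5=7-13=-6
after OR r0, r7, r1: r0=7|(-11)=-9
halt.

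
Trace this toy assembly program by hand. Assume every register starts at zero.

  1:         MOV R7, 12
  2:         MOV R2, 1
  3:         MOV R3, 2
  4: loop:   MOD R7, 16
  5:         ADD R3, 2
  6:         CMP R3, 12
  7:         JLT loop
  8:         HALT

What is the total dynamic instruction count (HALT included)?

MOV R7, 12 → R7=12
MOV R2, 1 → R2=1
MOV R3, 2 → R3=2
MOD R7, 16 → R7=12%16=12
ADD R3, 2 → R3=2+2=4
CMP R3, 12  (cmp 4,12)
JLT loop: taken
MOD R7, 16 → R7=12%16=12
ADD R3, 2 → R3=4+2=6
CMP R3, 12  (cmp 6,12)
JLT loop: taken
MOD R7, 16 → R7=12%16=12
ADD R3, 2 → R3=6+2=8
CMP R3, 12  (cmp 8,12)
JLT loop: taken
MOD R7, 16 → R7=12%16=12
ADD R3, 2 → R3=8+2=10
CMP R3, 12  (cmp 10,12)
JLT loop: taken
MOD R7, 16 → R7=12%16=12
ADD R3, 2 → R3=10+2=12
CMP R3, 12  (cmp 12,12)
JLT loop: not taken
halt.
Total executed instructions: 24.

24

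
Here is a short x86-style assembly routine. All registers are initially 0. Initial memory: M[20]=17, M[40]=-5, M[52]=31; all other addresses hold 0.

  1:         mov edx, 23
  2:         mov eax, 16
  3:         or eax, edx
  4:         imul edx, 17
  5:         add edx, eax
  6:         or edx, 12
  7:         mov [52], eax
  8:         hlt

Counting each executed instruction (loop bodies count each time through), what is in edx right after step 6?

mov edx, 23 → edx=23
mov eax, 16 → eax=16
or eax, edx → eax=16|23=23
imul edx, 17 → edx=23*17=391
add edx, eax → edx=391+23=414
or edx, 12 → edx=414|12=414
After step 6: edx = 414.

414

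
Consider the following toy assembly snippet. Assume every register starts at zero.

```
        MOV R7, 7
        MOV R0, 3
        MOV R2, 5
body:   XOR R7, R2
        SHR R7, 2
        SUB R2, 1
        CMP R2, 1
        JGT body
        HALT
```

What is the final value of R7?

R7=7
R0=3
R2=5
R7=7^5=2
R7=2>>2=0
R2=5-1=4
CMP R2, 1  (cmp 4,1)
JGT body: taken
R7=0^4=4
R7=4>>2=1
R2=4-1=3
CMP R2, 1  (cmp 3,1)
JGT body: taken
R7=1^3=2
R7=2>>2=0
R2=3-1=2
CMP R2, 1  (cmp 2,1)
JGT body: taken
R7=0^2=2
R7=2>>2=0
R2=2-1=1
CMP R2, 1  (cmp 1,1)
JGT body: not taken
halt.

0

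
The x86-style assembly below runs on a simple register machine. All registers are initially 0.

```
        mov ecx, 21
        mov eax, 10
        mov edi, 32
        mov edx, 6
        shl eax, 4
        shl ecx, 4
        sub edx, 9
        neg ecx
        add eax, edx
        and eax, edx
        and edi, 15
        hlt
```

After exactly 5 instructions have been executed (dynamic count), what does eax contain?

160

after mov ecx, 21: ecx=21
after mov eax, 10: eax=10
after mov edi, 32: edi=32
after mov edx, 6: edx=6
after shl eax, 4: eax=10<<4=160
After step 5: eax = 160.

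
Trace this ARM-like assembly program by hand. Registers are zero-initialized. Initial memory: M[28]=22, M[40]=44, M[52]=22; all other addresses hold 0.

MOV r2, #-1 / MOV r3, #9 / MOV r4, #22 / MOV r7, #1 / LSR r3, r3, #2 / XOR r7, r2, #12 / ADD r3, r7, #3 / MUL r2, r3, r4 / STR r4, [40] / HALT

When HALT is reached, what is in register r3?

MOV r2, #-1 → r2=-1
MOV r3, #9 → r3=9
MOV r4, #22 → r4=22
MOV r7, #1 → r7=1
LSR r3, r3, #2 → r3=9>>2=2
XOR r7, r2, #12 → r7=(-1)^12=-13
ADD r3, r7, #3 → r3=(-13)+3=-10
MUL r2, r3, r4 → r2=(-10)*22=-220
STR r4, [40] → M[40]=22
halt.

-10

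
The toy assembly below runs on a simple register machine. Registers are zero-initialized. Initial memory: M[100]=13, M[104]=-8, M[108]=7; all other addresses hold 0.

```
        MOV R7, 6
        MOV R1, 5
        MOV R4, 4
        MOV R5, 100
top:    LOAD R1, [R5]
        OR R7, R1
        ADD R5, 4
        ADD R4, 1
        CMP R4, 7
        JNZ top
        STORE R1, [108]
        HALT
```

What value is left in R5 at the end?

112

after MOV R7, 6: R7=6
after MOV R1, 5: R1=5
after MOV R4, 4: R4=4
after MOV R5, 100: R5=100
after LOAD R1, [R5]: R1=M[100]=13
after OR R7, R1: R7=6|13=15
after ADD R5, 4: R5=100+4=104
after ADD R4, 1: R4=4+1=5
CMP R4, 7  (cmp 5,7)
JNZ top: taken
after LOAD R1, [R5]: R1=M[104]=-8
after OR R7, R1: R7=15|(-8)=-1
after ADD R5, 4: R5=104+4=108
after ADD R4, 1: R4=5+1=6
CMP R4, 7  (cmp 6,7)
JNZ top: taken
after LOAD R1, [R5]: R1=M[108]=7
after OR R7, R1: R7=(-1)|7=-1
after ADD R5, 4: R5=108+4=112
after ADD R4, 1: R4=6+1=7
CMP R4, 7  (cmp 7,7)
JNZ top: not taken
STORE R1, [108] → M[108]=7
halt.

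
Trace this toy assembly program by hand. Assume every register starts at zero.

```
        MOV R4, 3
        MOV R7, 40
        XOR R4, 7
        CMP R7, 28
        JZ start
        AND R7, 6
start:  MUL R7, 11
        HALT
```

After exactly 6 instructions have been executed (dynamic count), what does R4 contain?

4

after MOV R4, 3: R4=3
after MOV R7, 40: R7=40
after XOR R4, 7: R4=3^7=4
CMP R7, 28  (cmp 40,28)
JZ start: not taken
after AND R7, 6: R7=40&6=0
After step 6: R4 = 4.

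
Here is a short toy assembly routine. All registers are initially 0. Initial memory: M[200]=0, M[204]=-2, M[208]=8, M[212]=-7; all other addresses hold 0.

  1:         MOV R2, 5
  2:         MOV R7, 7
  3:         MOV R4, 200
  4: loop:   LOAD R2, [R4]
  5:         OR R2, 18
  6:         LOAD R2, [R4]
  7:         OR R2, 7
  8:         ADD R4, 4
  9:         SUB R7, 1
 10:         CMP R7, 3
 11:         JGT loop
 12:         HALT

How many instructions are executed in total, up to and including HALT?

36

after MOV R2, 5: R2=5
after MOV R7, 7: R7=7
after MOV R4, 200: R4=200
after LOAD R2, [R4]: R2=M[200]=0
after OR R2, 18: R2=0|18=18
after LOAD R2, [R4]: R2=M[200]=0
after OR R2, 7: R2=0|7=7
after ADD R4, 4: R4=200+4=204
after SUB R7, 1: R7=7-1=6
CMP R7, 3  (cmp 6,3)
JGT loop: taken
after LOAD R2, [R4]: R2=M[204]=-2
after OR R2, 18: R2=(-2)|18=-2
after LOAD R2, [R4]: R2=M[204]=-2
after OR R2, 7: R2=(-2)|7=-1
after ADD R4, 4: R4=204+4=208
after SUB R7, 1: R7=6-1=5
CMP R7, 3  (cmp 5,3)
JGT loop: taken
after LOAD R2, [R4]: R2=M[208]=8
after OR R2, 18: R2=8|18=26
after LOAD R2, [R4]: R2=M[208]=8
after OR R2, 7: R2=8|7=15
after ADD R4, 4: R4=208+4=212
after SUB R7, 1: R7=5-1=4
CMP R7, 3  (cmp 4,3)
JGT loop: taken
after LOAD R2, [R4]: R2=M[212]=-7
after OR R2, 18: R2=(-7)|18=-5
after LOAD R2, [R4]: R2=M[212]=-7
after OR R2, 7: R2=(-7)|7=-1
after ADD R4, 4: R4=212+4=216
after SUB R7, 1: R7=4-1=3
CMP R7, 3  (cmp 3,3)
JGT loop: not taken
halt.
Total executed instructions: 36.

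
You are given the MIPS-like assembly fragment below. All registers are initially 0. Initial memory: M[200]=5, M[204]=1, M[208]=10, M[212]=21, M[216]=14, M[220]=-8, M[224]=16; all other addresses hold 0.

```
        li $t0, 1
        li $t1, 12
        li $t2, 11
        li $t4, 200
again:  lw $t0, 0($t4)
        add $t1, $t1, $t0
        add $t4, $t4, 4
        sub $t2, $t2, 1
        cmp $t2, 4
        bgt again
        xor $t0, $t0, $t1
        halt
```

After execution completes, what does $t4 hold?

li $t0, 1 → $t0=1
li $t1, 12 → $t1=12
li $t2, 11 → $t2=11
li $t4, 200 → $t4=200
lw $t0, 0($t4) → $t0=M[200]=5
add $t1, $t1, $t0 → $t1=12+5=17
add $t4, $t4, 4 → $t4=200+4=204
sub $t2, $t2, 1 → $t2=11-1=10
cmp $t2, 4  (cmp 10,4)
bgt again: taken
lw $t0, 0($t4) → $t0=M[204]=1
add $t1, $t1, $t0 → $t1=17+1=18
add $t4, $t4, 4 → $t4=204+4=208
sub $t2, $t2, 1 → $t2=10-1=9
cmp $t2, 4  (cmp 9,4)
bgt again: taken
lw $t0, 0($t4) → $t0=M[208]=10
add $t1, $t1, $t0 → $t1=18+10=28
add $t4, $t4, 4 → $t4=208+4=212
sub $t2, $t2, 1 → $t2=9-1=8
cmp $t2, 4  (cmp 8,4)
bgt again: taken
lw $t0, 0($t4) → $t0=M[212]=21
add $t1, $t1, $t0 → $t1=28+21=49
add $t4, $t4, 4 → $t4=212+4=216
sub $t2, $t2, 1 → $t2=8-1=7
cmp $t2, 4  (cmp 7,4)
bgt again: taken
lw $t0, 0($t4) → $t0=M[216]=14
add $t1, $t1, $t0 → $t1=49+14=63
add $t4, $t4, 4 → $t4=216+4=220
sub $t2, $t2, 1 → $t2=7-1=6
cmp $t2, 4  (cmp 6,4)
bgt again: taken
lw $t0, 0($t4) → $t0=M[220]=-8
add $t1, $t1, $t0 → $t1=63+(-8)=55
add $t4, $t4, 4 → $t4=220+4=224
sub $t2, $t2, 1 → $t2=6-1=5
cmp $t2, 4  (cmp 5,4)
bgt again: taken
lw $t0, 0($t4) → $t0=M[224]=16
add $t1, $t1, $t0 → $t1=55+16=71
add $t4, $t4, 4 → $t4=224+4=228
sub $t2, $t2, 1 → $t2=5-1=4
cmp $t2, 4  (cmp 4,4)
bgt again: not taken
xor $t0, $t0, $t1 → $t0=16^71=87
halt.

228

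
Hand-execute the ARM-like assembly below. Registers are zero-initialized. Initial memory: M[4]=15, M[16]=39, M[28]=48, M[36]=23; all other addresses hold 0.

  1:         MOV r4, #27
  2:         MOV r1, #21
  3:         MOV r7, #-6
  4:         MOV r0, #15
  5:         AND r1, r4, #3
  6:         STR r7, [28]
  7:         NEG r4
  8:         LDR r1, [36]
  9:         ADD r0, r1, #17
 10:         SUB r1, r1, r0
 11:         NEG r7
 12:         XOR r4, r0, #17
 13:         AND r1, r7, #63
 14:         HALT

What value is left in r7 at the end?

after MOV r4, #27: r4=27
after MOV r1, #21: r1=21
after MOV r7, #-6: r7=-6
after MOV r0, #15: r0=15
after AND r1, r4, #3: r1=27&3=3
STR r7, [28] → M[28]=-6
after NEG r4: r4=-(27)=-27
after LDR r1, [36]: r1=M[36]=23
after ADD r0, r1, #17: r0=23+17=40
after SUB r1, r1, r0: r1=23-40=-17
after NEG r7: r7=-(-6)=6
after XOR r4, r0, #17: r4=40^17=57
after AND r1, r7, #63: r1=6&63=6
halt.

6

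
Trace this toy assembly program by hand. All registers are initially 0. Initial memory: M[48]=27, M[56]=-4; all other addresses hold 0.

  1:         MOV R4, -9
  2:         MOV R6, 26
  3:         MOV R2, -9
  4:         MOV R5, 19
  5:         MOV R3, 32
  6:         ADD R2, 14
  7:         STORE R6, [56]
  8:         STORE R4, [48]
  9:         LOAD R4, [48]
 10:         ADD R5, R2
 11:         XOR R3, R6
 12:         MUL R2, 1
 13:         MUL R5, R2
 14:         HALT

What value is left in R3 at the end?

58

R4=-9
R6=26
R2=-9
R5=19
R3=32
R2=(-9)+14=5
STORE R6, [56] → M[56]=26
STORE R4, [48] → M[48]=-9
R4=M[48]=-9
R5=19+5=24
R3=32^26=58
R2=5*1=5
R5=24*5=120
halt.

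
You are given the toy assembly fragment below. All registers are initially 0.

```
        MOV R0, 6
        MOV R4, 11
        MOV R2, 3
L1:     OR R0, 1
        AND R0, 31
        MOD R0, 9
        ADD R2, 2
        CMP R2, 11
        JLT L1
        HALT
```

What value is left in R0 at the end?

MOV R0, 6 → R0=6
MOV R4, 11 → R4=11
MOV R2, 3 → R2=3
OR R0, 1 → R0=6|1=7
AND R0, 31 → R0=7&31=7
MOD R0, 9 → R0=7%9=7
ADD R2, 2 → R2=3+2=5
CMP R2, 11  (cmp 5,11)
JLT L1: taken
OR R0, 1 → R0=7|1=7
AND R0, 31 → R0=7&31=7
MOD R0, 9 → R0=7%9=7
ADD R2, 2 → R2=5+2=7
CMP R2, 11  (cmp 7,11)
JLT L1: taken
OR R0, 1 → R0=7|1=7
AND R0, 31 → R0=7&31=7
MOD R0, 9 → R0=7%9=7
ADD R2, 2 → R2=7+2=9
CMP R2, 11  (cmp 9,11)
JLT L1: taken
OR R0, 1 → R0=7|1=7
AND R0, 31 → R0=7&31=7
MOD R0, 9 → R0=7%9=7
ADD R2, 2 → R2=9+2=11
CMP R2, 11  (cmp 11,11)
JLT L1: not taken
halt.

7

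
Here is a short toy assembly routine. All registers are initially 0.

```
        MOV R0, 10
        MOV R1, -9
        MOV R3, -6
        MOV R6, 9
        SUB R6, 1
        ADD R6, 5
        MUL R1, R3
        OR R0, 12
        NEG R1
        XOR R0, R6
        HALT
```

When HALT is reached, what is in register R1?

-54

MOV R0, 10 → R0=10
MOV R1, -9 → R1=-9
MOV R3, -6 → R3=-6
MOV R6, 9 → R6=9
SUB R6, 1 → R6=9-1=8
ADD R6, 5 → R6=8+5=13
MUL R1, R3 → R1=(-9)*(-6)=54
OR R0, 12 → R0=10|12=14
NEG R1 → R1=-(54)=-54
XOR R0, R6 → R0=14^13=3
halt.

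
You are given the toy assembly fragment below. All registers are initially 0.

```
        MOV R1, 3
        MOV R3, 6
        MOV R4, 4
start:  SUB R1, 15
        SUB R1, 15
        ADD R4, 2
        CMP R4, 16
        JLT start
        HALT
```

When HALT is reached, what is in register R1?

-177

after MOV R1, 3: R1=3
after MOV R3, 6: R3=6
after MOV R4, 4: R4=4
after SUB R1, 15: R1=3-15=-12
after SUB R1, 15: R1=(-12)-15=-27
after ADD R4, 2: R4=4+2=6
CMP R4, 16  (cmp 6,16)
JLT start: taken
after SUB R1, 15: R1=(-27)-15=-42
after SUB R1, 15: R1=(-42)-15=-57
after ADD R4, 2: R4=6+2=8
CMP R4, 16  (cmp 8,16)
JLT start: taken
after SUB R1, 15: R1=(-57)-15=-72
after SUB R1, 15: R1=(-72)-15=-87
after ADD R4, 2: R4=8+2=10
CMP R4, 16  (cmp 10,16)
JLT start: taken
after SUB R1, 15: R1=(-87)-15=-102
after SUB R1, 15: R1=(-102)-15=-117
after ADD R4, 2: R4=10+2=12
CMP R4, 16  (cmp 12,16)
JLT start: taken
after SUB R1, 15: R1=(-117)-15=-132
after SUB R1, 15: R1=(-132)-15=-147
after ADD R4, 2: R4=12+2=14
CMP R4, 16  (cmp 14,16)
JLT start: taken
after SUB R1, 15: R1=(-147)-15=-162
after SUB R1, 15: R1=(-162)-15=-177
after ADD R4, 2: R4=14+2=16
CMP R4, 16  (cmp 16,16)
JLT start: not taken
halt.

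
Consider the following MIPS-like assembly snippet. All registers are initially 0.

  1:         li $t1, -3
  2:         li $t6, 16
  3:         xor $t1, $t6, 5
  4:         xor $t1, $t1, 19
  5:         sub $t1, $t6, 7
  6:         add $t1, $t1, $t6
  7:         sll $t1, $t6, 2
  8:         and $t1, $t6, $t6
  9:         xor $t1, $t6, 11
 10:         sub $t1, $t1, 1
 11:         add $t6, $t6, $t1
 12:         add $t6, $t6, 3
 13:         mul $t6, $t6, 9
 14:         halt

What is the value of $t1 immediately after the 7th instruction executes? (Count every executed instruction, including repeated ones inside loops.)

64

$t1=-3
$t6=16
$t1=16^5=21
$t1=21^19=6
$t1=16-7=9
$t1=9+16=25
$t1=16<<2=64
After step 7: $t1 = 64.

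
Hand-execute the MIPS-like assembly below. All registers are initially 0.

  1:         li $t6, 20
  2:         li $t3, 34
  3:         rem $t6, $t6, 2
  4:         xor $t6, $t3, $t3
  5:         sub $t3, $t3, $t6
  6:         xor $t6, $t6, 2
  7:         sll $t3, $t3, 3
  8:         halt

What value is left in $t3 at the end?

272

li $t6, 20 → $t6=20
li $t3, 34 → $t3=34
rem $t6, $t6, 2 → $t6=20%2=0
xor $t6, $t3, $t3 → $t6=34^34=0
sub $t3, $t3, $t6 → $t3=34-0=34
xor $t6, $t6, 2 → $t6=0^2=2
sll $t3, $t3, 3 → $t3=34<<3=272
halt.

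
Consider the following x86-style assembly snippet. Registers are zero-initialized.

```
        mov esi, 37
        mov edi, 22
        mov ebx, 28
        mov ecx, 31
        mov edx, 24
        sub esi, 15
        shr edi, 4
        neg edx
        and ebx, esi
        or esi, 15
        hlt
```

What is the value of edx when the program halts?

-24

mov esi, 37 → esi=37
mov edi, 22 → edi=22
mov ebx, 28 → ebx=28
mov ecx, 31 → ecx=31
mov edx, 24 → edx=24
sub esi, 15 → esi=37-15=22
shr edi, 4 → edi=22>>4=1
neg edx → edx=-(24)=-24
and ebx, esi → ebx=28&22=20
or esi, 15 → esi=22|15=31
halt.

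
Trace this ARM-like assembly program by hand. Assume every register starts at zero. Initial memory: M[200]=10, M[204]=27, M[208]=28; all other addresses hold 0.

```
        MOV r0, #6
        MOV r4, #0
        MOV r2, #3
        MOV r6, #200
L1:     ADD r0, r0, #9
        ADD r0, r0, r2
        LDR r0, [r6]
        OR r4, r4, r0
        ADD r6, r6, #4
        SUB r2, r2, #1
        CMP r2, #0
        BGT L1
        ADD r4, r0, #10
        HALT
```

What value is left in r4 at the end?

38

r0=6
r4=0
r2=3
r6=200
r0=6+9=15
r0=15+3=18
r0=M[200]=10
r4=0|10=10
r6=200+4=204
r2=3-1=2
CMP r2, #0  (cmp 2,0)
BGT L1: taken
r0=10+9=19
r0=19+2=21
r0=M[204]=27
r4=10|27=27
r6=204+4=208
r2=2-1=1
CMP r2, #0  (cmp 1,0)
BGT L1: taken
r0=27+9=36
r0=36+1=37
r0=M[208]=28
r4=27|28=31
r6=208+4=212
r2=1-1=0
CMP r2, #0  (cmp 0,0)
BGT L1: not taken
r4=28+10=38
halt.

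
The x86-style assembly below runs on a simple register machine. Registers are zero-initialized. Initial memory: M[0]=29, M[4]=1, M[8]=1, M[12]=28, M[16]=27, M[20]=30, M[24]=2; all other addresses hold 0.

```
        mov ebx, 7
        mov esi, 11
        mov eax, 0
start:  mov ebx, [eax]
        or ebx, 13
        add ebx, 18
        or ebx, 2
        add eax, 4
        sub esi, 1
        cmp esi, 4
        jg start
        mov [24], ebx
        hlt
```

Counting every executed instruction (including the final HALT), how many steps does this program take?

61

after mov ebx, 7: ebx=7
after mov esi, 11: esi=11
after mov eax, 0: eax=0
after mov ebx, [eax]: ebx=M[0]=29
after or ebx, 13: ebx=29|13=29
after add ebx, 18: ebx=29+18=47
after or ebx, 2: ebx=47|2=47
after add eax, 4: eax=0+4=4
after sub esi, 1: esi=11-1=10
cmp esi, 4  (cmp 10,4)
jg start: taken
after mov ebx, [eax]: ebx=M[4]=1
after or ebx, 13: ebx=1|13=13
after add ebx, 18: ebx=13+18=31
after or ebx, 2: ebx=31|2=31
after add eax, 4: eax=4+4=8
after sub esi, 1: esi=10-1=9
cmp esi, 4  (cmp 9,4)
jg start: taken
after mov ebx, [eax]: ebx=M[8]=1
after or ebx, 13: ebx=1|13=13
after add ebx, 18: ebx=13+18=31
after or ebx, 2: ebx=31|2=31
after add eax, 4: eax=8+4=12
after sub esi, 1: esi=9-1=8
cmp esi, 4  (cmp 8,4)
jg start: taken
after mov ebx, [eax]: ebx=M[12]=28
after or ebx, 13: ebx=28|13=29
after add ebx, 18: ebx=29+18=47
after or ebx, 2: ebx=47|2=47
after add eax, 4: eax=12+4=16
after sub esi, 1: esi=8-1=7
cmp esi, 4  (cmp 7,4)
jg start: taken
after mov ebx, [eax]: ebx=M[16]=27
after or ebx, 13: ebx=27|13=31
after add ebx, 18: ebx=31+18=49
after or ebx, 2: ebx=49|2=51
after add eax, 4: eax=16+4=20
after sub esi, 1: esi=7-1=6
cmp esi, 4  (cmp 6,4)
jg start: taken
after mov ebx, [eax]: ebx=M[20]=30
after or ebx, 13: ebx=30|13=31
after add ebx, 18: ebx=31+18=49
after or ebx, 2: ebx=49|2=51
after add eax, 4: eax=20+4=24
after sub esi, 1: esi=6-1=5
cmp esi, 4  (cmp 5,4)
jg start: taken
after mov ebx, [eax]: ebx=M[24]=2
after or ebx, 13: ebx=2|13=15
after add ebx, 18: ebx=15+18=33
after or ebx, 2: ebx=33|2=35
after add eax, 4: eax=24+4=28
after sub esi, 1: esi=5-1=4
cmp esi, 4  (cmp 4,4)
jg start: not taken
mov [24], ebx → M[24]=35
halt.
Total executed instructions: 61.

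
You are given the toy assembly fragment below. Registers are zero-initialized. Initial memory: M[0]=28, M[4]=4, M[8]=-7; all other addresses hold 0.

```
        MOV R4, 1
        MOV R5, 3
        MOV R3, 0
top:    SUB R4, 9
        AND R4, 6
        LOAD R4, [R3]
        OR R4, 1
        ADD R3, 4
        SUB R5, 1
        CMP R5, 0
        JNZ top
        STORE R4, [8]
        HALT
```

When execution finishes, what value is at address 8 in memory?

-7

after MOV R4, 1: R4=1
after MOV R5, 3: R5=3
after MOV R3, 0: R3=0
after SUB R4, 9: R4=1-9=-8
after AND R4, 6: R4=(-8)&6=0
after LOAD R4, [R3]: R4=M[0]=28
after OR R4, 1: R4=28|1=29
after ADD R3, 4: R3=0+4=4
after SUB R5, 1: R5=3-1=2
CMP R5, 0  (cmp 2,0)
JNZ top: taken
after SUB R4, 9: R4=29-9=20
after AND R4, 6: R4=20&6=4
after LOAD R4, [R3]: R4=M[4]=4
after OR R4, 1: R4=4|1=5
after ADD R3, 4: R3=4+4=8
after SUB R5, 1: R5=2-1=1
CMP R5, 0  (cmp 1,0)
JNZ top: taken
after SUB R4, 9: R4=5-9=-4
after AND R4, 6: R4=(-4)&6=4
after LOAD R4, [R3]: R4=M[8]=-7
after OR R4, 1: R4=(-7)|1=-7
after ADD R3, 4: R3=8+4=12
after SUB R5, 1: R5=1-1=0
CMP R5, 0  (cmp 0,0)
JNZ top: not taken
STORE R4, [8] → M[8]=-7
halt.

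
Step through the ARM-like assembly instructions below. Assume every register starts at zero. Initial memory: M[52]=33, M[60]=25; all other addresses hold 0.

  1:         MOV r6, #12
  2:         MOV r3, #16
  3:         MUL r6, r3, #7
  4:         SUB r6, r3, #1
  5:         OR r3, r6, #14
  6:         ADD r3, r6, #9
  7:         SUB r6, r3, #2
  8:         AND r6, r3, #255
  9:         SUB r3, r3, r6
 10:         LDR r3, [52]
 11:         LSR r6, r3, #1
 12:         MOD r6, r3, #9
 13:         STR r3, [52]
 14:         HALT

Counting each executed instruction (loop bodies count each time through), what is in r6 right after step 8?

24

MOV r6, #12 → r6=12
MOV r3, #16 → r3=16
MUL r6, r3, #7 → r6=16*7=112
SUB r6, r3, #1 → r6=16-1=15
OR r3, r6, #14 → r3=15|14=15
ADD r3, r6, #9 → r3=15+9=24
SUB r6, r3, #2 → r6=24-2=22
AND r6, r3, #255 → r6=24&255=24
After step 8: r6 = 24.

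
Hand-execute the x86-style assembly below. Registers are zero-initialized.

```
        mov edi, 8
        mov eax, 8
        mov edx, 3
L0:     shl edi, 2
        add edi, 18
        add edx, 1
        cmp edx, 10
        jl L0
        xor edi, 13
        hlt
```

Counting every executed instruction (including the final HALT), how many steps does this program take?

40

after mov edi, 8: edi=8
after mov eax, 8: eax=8
after mov edx, 3: edx=3
after shl edi, 2: edi=8<<2=32
after add edi, 18: edi=32+18=50
after add edx, 1: edx=3+1=4
cmp edx, 10  (cmp 4,10)
jl L0: taken
after shl edi, 2: edi=50<<2=200
after add edi, 18: edi=200+18=218
after add edx, 1: edx=4+1=5
cmp edx, 10  (cmp 5,10)
jl L0: taken
after shl edi, 2: edi=218<<2=872
after add edi, 18: edi=872+18=890
after add edx, 1: edx=5+1=6
cmp edx, 10  (cmp 6,10)
jl L0: taken
after shl edi, 2: edi=890<<2=3560
after add edi, 18: edi=3560+18=3578
after add edx, 1: edx=6+1=7
cmp edx, 10  (cmp 7,10)
jl L0: taken
after shl edi, 2: edi=3578<<2=14312
after add edi, 18: edi=14312+18=14330
after add edx, 1: edx=7+1=8
cmp edx, 10  (cmp 8,10)
jl L0: taken
after shl edi, 2: edi=14330<<2=57320
after add edi, 18: edi=57320+18=57338
after add edx, 1: edx=8+1=9
cmp edx, 10  (cmp 9,10)
jl L0: taken
after shl edi, 2: edi=57338<<2=229352
after add edi, 18: edi=229352+18=229370
after add edx, 1: edx=9+1=10
cmp edx, 10  (cmp 10,10)
jl L0: not taken
after xor edi, 13: edi=229370^13=229367
halt.
Total executed instructions: 40.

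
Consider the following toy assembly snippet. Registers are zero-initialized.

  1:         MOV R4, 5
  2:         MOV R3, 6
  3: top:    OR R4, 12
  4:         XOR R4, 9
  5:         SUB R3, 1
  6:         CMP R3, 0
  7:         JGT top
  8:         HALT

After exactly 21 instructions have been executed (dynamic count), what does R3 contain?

after MOV R4, 5: R4=5
after MOV R3, 6: R3=6
after OR R4, 12: R4=5|12=13
after XOR R4, 9: R4=13^9=4
after SUB R3, 1: R3=6-1=5
CMP R3, 0  (cmp 5,0)
JGT top: taken
after OR R4, 12: R4=4|12=12
after XOR R4, 9: R4=12^9=5
after SUB R3, 1: R3=5-1=4
CMP R3, 0  (cmp 4,0)
JGT top: taken
after OR R4, 12: R4=5|12=13
after XOR R4, 9: R4=13^9=4
after SUB R3, 1: R3=4-1=3
CMP R3, 0  (cmp 3,0)
JGT top: taken
after OR R4, 12: R4=4|12=12
after XOR R4, 9: R4=12^9=5
after SUB R3, 1: R3=3-1=2
CMP R3, 0  (cmp 2,0)
After step 21: R3 = 2.

2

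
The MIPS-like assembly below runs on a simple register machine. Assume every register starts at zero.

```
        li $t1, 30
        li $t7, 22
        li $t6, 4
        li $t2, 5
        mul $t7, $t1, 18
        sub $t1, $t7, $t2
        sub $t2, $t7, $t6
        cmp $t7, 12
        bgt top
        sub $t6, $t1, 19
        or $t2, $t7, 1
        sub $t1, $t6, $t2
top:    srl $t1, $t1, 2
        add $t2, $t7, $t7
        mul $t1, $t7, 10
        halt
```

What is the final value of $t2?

after li $t1, 30: $t1=30
after li $t7, 22: $t7=22
after li $t6, 4: $t6=4
after li $t2, 5: $t2=5
after mul $t7, $t1, 18: $t7=30*18=540
after sub $t1, $t7, $t2: $t1=540-5=535
after sub $t2, $t7, $t6: $t2=540-4=536
cmp $t7, 12  (cmp 540,12)
bgt top: taken
after srl $t1, $t1, 2: $t1=535>>2=133
after add $t2, $t7, $t7: $t2=540+540=1080
after mul $t1, $t7, 10: $t1=540*10=5400
halt.

1080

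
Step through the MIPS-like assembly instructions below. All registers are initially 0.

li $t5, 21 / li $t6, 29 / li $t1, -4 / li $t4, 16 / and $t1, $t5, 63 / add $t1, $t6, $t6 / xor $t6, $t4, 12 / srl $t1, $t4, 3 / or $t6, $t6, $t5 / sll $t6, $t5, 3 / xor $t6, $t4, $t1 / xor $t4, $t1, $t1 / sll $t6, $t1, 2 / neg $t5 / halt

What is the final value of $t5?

-21

after li $t5, 21: $t5=21
after li $t6, 29: $t6=29
after li $t1, -4: $t1=-4
after li $t4, 16: $t4=16
after and $t1, $t5, 63: $t1=21&63=21
after add $t1, $t6, $t6: $t1=29+29=58
after xor $t6, $t4, 12: $t6=16^12=28
after srl $t1, $t4, 3: $t1=16>>3=2
after or $t6, $t6, $t5: $t6=28|21=29
after sll $t6, $t5, 3: $t6=21<<3=168
after xor $t6, $t4, $t1: $t6=16^2=18
after xor $t4, $t1, $t1: $t4=2^2=0
after sll $t6, $t1, 2: $t6=2<<2=8
after neg $t5: $t5=-(21)=-21
halt.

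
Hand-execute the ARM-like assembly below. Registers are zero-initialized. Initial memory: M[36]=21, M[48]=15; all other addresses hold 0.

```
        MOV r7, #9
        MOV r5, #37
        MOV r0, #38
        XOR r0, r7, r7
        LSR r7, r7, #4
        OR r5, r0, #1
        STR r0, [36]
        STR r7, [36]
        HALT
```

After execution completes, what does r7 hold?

0

after MOV r7, #9: r7=9
after MOV r5, #37: r5=37
after MOV r0, #38: r0=38
after XOR r0, r7, r7: r0=9^9=0
after LSR r7, r7, #4: r7=9>>4=0
after OR r5, r0, #1: r5=0|1=1
STR r0, [36] → M[36]=0
STR r7, [36] → M[36]=0
halt.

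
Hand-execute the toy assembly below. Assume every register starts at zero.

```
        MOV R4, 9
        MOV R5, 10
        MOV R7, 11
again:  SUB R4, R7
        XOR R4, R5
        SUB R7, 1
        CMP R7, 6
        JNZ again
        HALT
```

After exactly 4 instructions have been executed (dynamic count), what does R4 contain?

after MOV R4, 9: R4=9
after MOV R5, 10: R5=10
after MOV R7, 11: R7=11
after SUB R4, R7: R4=9-11=-2
After step 4: R4 = -2.

-2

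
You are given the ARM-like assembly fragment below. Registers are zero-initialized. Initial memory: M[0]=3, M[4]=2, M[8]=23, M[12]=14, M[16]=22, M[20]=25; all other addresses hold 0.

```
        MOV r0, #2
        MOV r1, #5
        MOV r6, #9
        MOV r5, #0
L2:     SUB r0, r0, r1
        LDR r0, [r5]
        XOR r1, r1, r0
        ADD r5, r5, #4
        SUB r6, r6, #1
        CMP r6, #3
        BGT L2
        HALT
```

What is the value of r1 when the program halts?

18

after MOV r0, #2: r0=2
after MOV r1, #5: r1=5
after MOV r6, #9: r6=9
after MOV r5, #0: r5=0
after SUB r0, r0, r1: r0=2-5=-3
after LDR r0, [r5]: r0=M[0]=3
after XOR r1, r1, r0: r1=5^3=6
after ADD r5, r5, #4: r5=0+4=4
after SUB r6, r6, #1: r6=9-1=8
CMP r6, #3  (cmp 8,3)
BGT L2: taken
after SUB r0, r0, r1: r0=3-6=-3
after LDR r0, [r5]: r0=M[4]=2
after XOR r1, r1, r0: r1=6^2=4
after ADD r5, r5, #4: r5=4+4=8
after SUB r6, r6, #1: r6=8-1=7
CMP r6, #3  (cmp 7,3)
BGT L2: taken
after SUB r0, r0, r1: r0=2-4=-2
after LDR r0, [r5]: r0=M[8]=23
after XOR r1, r1, r0: r1=4^23=19
after ADD r5, r5, #4: r5=8+4=12
after SUB r6, r6, #1: r6=7-1=6
CMP r6, #3  (cmp 6,3)
BGT L2: taken
after SUB r0, r0, r1: r0=23-19=4
after LDR r0, [r5]: r0=M[12]=14
after XOR r1, r1, r0: r1=19^14=29
after ADD r5, r5, #4: r5=12+4=16
after SUB r6, r6, #1: r6=6-1=5
CMP r6, #3  (cmp 5,3)
BGT L2: taken
after SUB r0, r0, r1: r0=14-29=-15
after LDR r0, [r5]: r0=M[16]=22
after XOR r1, r1, r0: r1=29^22=11
after ADD r5, r5, #4: r5=16+4=20
after SUB r6, r6, #1: r6=5-1=4
CMP r6, #3  (cmp 4,3)
BGT L2: taken
after SUB r0, r0, r1: r0=22-11=11
after LDR r0, [r5]: r0=M[20]=25
after XOR r1, r1, r0: r1=11^25=18
after ADD r5, r5, #4: r5=20+4=24
after SUB r6, r6, #1: r6=4-1=3
CMP r6, #3  (cmp 3,3)
BGT L2: not taken
halt.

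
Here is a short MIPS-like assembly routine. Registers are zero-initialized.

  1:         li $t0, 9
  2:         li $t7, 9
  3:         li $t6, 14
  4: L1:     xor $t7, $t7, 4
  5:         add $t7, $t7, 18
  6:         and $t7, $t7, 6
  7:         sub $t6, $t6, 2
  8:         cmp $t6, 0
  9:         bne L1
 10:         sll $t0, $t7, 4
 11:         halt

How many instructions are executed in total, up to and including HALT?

47

after li $t0, 9: $t0=9
after li $t7, 9: $t7=9
after li $t6, 14: $t6=14
after xor $t7, $t7, 4: $t7=9^4=13
after add $t7, $t7, 18: $t7=13+18=31
after and $t7, $t7, 6: $t7=31&6=6
after sub $t6, $t6, 2: $t6=14-2=12
cmp $t6, 0  (cmp 12,0)
bne L1: taken
after xor $t7, $t7, 4: $t7=6^4=2
after add $t7, $t7, 18: $t7=2+18=20
after and $t7, $t7, 6: $t7=20&6=4
after sub $t6, $t6, 2: $t6=12-2=10
cmp $t6, 0  (cmp 10,0)
bne L1: taken
after xor $t7, $t7, 4: $t7=4^4=0
after add $t7, $t7, 18: $t7=0+18=18
after and $t7, $t7, 6: $t7=18&6=2
after sub $t6, $t6, 2: $t6=10-2=8
cmp $t6, 0  (cmp 8,0)
bne L1: taken
after xor $t7, $t7, 4: $t7=2^4=6
after add $t7, $t7, 18: $t7=6+18=24
after and $t7, $t7, 6: $t7=24&6=0
after sub $t6, $t6, 2: $t6=8-2=6
cmp $t6, 0  (cmp 6,0)
bne L1: taken
after xor $t7, $t7, 4: $t7=0^4=4
after add $t7, $t7, 18: $t7=4+18=22
after and $t7, $t7, 6: $t7=22&6=6
after sub $t6, $t6, 2: $t6=6-2=4
cmp $t6, 0  (cmp 4,0)
bne L1: taken
after xor $t7, $t7, 4: $t7=6^4=2
after add $t7, $t7, 18: $t7=2+18=20
after and $t7, $t7, 6: $t7=20&6=4
after sub $t6, $t6, 2: $t6=4-2=2
cmp $t6, 0  (cmp 2,0)
bne L1: taken
after xor $t7, $t7, 4: $t7=4^4=0
after add $t7, $t7, 18: $t7=0+18=18
after and $t7, $t7, 6: $t7=18&6=2
after sub $t6, $t6, 2: $t6=2-2=0
cmp $t6, 0  (cmp 0,0)
bne L1: not taken
after sll $t0, $t7, 4: $t0=2<<4=32
halt.
Total executed instructions: 47.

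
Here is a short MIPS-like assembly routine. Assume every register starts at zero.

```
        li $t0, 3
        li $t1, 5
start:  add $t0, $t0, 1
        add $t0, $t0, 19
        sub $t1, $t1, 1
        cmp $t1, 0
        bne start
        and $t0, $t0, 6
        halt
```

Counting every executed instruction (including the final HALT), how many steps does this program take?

29

after li $t0, 3: $t0=3
after li $t1, 5: $t1=5
after add $t0, $t0, 1: $t0=3+1=4
after add $t0, $t0, 19: $t0=4+19=23
after sub $t1, $t1, 1: $t1=5-1=4
cmp $t1, 0  (cmp 4,0)
bne start: taken
after add $t0, $t0, 1: $t0=23+1=24
after add $t0, $t0, 19: $t0=24+19=43
after sub $t1, $t1, 1: $t1=4-1=3
cmp $t1, 0  (cmp 3,0)
bne start: taken
after add $t0, $t0, 1: $t0=43+1=44
after add $t0, $t0, 19: $t0=44+19=63
after sub $t1, $t1, 1: $t1=3-1=2
cmp $t1, 0  (cmp 2,0)
bne start: taken
after add $t0, $t0, 1: $t0=63+1=64
after add $t0, $t0, 19: $t0=64+19=83
after sub $t1, $t1, 1: $t1=2-1=1
cmp $t1, 0  (cmp 1,0)
bne start: taken
after add $t0, $t0, 1: $t0=83+1=84
after add $t0, $t0, 19: $t0=84+19=103
after sub $t1, $t1, 1: $t1=1-1=0
cmp $t1, 0  (cmp 0,0)
bne start: not taken
after and $t0, $t0, 6: $t0=103&6=6
halt.
Total executed instructions: 29.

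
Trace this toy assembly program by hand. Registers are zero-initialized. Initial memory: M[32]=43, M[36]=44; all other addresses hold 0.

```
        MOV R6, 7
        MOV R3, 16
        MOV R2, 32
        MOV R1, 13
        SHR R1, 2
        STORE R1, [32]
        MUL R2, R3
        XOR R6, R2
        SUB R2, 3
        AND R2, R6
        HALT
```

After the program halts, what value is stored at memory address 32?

after MOV R6, 7: R6=7
after MOV R3, 16: R3=16
after MOV R2, 32: R2=32
after MOV R1, 13: R1=13
after SHR R1, 2: R1=13>>2=3
STORE R1, [32] → M[32]=3
after MUL R2, R3: R2=32*16=512
after XOR R6, R2: R6=7^512=519
after SUB R2, 3: R2=512-3=509
after AND R2, R6: R2=509&519=5
halt.

3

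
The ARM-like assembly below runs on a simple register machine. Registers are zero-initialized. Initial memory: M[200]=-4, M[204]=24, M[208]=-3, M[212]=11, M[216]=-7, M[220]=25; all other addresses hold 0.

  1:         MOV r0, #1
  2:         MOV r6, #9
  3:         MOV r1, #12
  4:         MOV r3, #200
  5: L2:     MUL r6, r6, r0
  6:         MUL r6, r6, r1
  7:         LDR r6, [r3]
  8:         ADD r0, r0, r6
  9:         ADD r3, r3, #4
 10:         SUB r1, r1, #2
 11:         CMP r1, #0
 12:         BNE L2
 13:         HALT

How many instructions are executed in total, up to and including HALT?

53

MOV r0, #1 → r0=1
MOV r6, #9 → r6=9
MOV r1, #12 → r1=12
MOV r3, #200 → r3=200
MUL r6, r6, r0 → r6=9*1=9
MUL r6, r6, r1 → r6=9*12=108
LDR r6, [r3] → r6=M[200]=-4
ADD r0, r0, r6 → r0=1+(-4)=-3
ADD r3, r3, #4 → r3=200+4=204
SUB r1, r1, #2 → r1=12-2=10
CMP r1, #0  (cmp 10,0)
BNE L2: taken
MUL r6, r6, r0 → r6=(-4)*(-3)=12
MUL r6, r6, r1 → r6=12*10=120
LDR r6, [r3] → r6=M[204]=24
ADD r0, r0, r6 → r0=(-3)+24=21
ADD r3, r3, #4 → r3=204+4=208
SUB r1, r1, #2 → r1=10-2=8
CMP r1, #0  (cmp 8,0)
BNE L2: taken
MUL r6, r6, r0 → r6=24*21=504
MUL r6, r6, r1 → r6=504*8=4032
LDR r6, [r3] → r6=M[208]=-3
ADD r0, r0, r6 → r0=21+(-3)=18
ADD r3, r3, #4 → r3=208+4=212
SUB r1, r1, #2 → r1=8-2=6
CMP r1, #0  (cmp 6,0)
BNE L2: taken
MUL r6, r6, r0 → r6=(-3)*18=-54
MUL r6, r6, r1 → r6=(-54)*6=-324
LDR r6, [r3] → r6=M[212]=11
ADD r0, r0, r6 → r0=18+11=29
ADD r3, r3, #4 → r3=212+4=216
SUB r1, r1, #2 → r1=6-2=4
CMP r1, #0  (cmp 4,0)
BNE L2: taken
MUL r6, r6, r0 → r6=11*29=319
MUL r6, r6, r1 → r6=319*4=1276
LDR r6, [r3] → r6=M[216]=-7
ADD r0, r0, r6 → r0=29+(-7)=22
ADD r3, r3, #4 → r3=216+4=220
SUB r1, r1, #2 → r1=4-2=2
CMP r1, #0  (cmp 2,0)
BNE L2: taken
MUL r6, r6, r0 → r6=(-7)*22=-154
MUL r6, r6, r1 → r6=(-154)*2=-308
LDR r6, [r3] → r6=M[220]=25
ADD r0, r0, r6 → r0=22+25=47
ADD r3, r3, #4 → r3=220+4=224
SUB r1, r1, #2 → r1=2-2=0
CMP r1, #0  (cmp 0,0)
BNE L2: not taken
halt.
Total executed instructions: 53.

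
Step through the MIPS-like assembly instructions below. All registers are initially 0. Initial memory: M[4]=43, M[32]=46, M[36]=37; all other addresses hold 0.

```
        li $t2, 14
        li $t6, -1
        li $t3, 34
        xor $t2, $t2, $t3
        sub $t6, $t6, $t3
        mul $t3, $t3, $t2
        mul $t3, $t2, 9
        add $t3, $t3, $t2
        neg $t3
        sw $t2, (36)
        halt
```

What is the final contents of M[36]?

44

$t2=14
$t6=-1
$t3=34
$t2=14^34=44
$t6=(-1)-34=-35
$t3=34*44=1496
$t3=44*9=396
$t3=396+44=440
$t3=-(440)=-440
sw $t2, (36) → M[36]=44
halt.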